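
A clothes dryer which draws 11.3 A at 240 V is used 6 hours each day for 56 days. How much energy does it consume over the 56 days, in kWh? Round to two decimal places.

911.23 kWh

Power = 11.3 A × 240 V = 2712 W = 2.712 kW
Runtime = 6 h/day × 56 days = 336 h
Energy = 2.712 kW × 336 h = 911.232 kWh ≈ 911.23 kWh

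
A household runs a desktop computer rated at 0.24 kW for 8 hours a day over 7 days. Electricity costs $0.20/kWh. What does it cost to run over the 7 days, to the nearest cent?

$2.69

Runtime = 8 h/day × 7 days = 56 h
Energy = 0.24 kW × 56 h = 13.44 kWh
Cost = 13.44 kWh × $0.20/kWh = $2.69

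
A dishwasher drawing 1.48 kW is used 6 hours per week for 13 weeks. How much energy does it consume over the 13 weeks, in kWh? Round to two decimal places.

Runtime = 6 h/week × 13 weeks = 78 h
Energy = 1.48 kW × 78 h = 115.44 kWh

115.44 kWh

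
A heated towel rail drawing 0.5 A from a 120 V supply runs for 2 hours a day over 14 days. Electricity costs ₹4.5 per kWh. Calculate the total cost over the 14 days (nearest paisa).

Power = 0.5 A × 120 V = 60 W = 0.06 kW
Runtime = 2 h/day × 14 days = 28 h
Energy = 0.06 kW × 28 h = 1.68 kWh
Cost = 1.68 kWh × ₹4.5/kWh = ₹7.56

₹7.56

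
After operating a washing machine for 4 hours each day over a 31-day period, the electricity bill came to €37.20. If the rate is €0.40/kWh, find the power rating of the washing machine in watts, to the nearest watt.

Energy = €37.20 ÷ €0.40/kWh = 93 kWh
Runtime = 4 h/day × 31 days = 124 h
Power = 93 kWh ÷ 124 h = 0.75 kW = 750 W

750 W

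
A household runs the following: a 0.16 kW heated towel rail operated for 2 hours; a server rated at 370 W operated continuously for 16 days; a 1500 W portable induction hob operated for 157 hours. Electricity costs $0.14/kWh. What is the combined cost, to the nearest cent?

heated towel rail: 0.16 kW × 2 h = 0.32 kWh
server: Runtime = 24 h × 16 = 384 h
server: 0.37 kW × 384 h = 142.08 kWh
portable induction hob: 1.5 kW × 157 h = 235.5 kWh
Total energy = 377.9 kWh
Cost = 377.9 × $0.14 = $52.91

$52.91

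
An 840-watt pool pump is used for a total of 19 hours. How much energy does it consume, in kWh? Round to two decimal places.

15.96 kWh

Energy = 0.84 kW × 19 h = 15.96 kWh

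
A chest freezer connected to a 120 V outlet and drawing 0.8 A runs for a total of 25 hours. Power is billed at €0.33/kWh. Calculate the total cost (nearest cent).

Power = 0.8 A × 120 V = 96 W = 0.096 kW
Energy = 0.096 kW × 25 h = 2.4 kWh
Cost = 2.4 kWh × €0.33/kWh = €0.79

€0.79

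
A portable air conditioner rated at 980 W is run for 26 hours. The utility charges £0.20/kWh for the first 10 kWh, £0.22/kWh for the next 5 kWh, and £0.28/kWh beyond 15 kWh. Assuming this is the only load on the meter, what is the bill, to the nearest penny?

Energy = 0.98 kW × 26 h = 25.48 kWh
Tier 1 (0–10 kWh): 10 × £0.20 = £2
Tier 2 (10–15 kWh): 5 × £0.22 = £1.1
Above 15 kWh: 10.48 × £0.28 = £2.9344
Bill = £6.03

£6.03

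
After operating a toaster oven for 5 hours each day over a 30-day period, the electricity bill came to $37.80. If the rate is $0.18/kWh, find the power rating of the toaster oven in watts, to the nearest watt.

1400 W

Energy = $37.80 ÷ $0.18/kWh = 210 kWh
Runtime = 5 h/day × 30 days = 150 h
Power = 210 kWh ÷ 150 h = 1.4 kW = 1400 W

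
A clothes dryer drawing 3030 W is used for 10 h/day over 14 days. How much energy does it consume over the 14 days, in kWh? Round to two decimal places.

424.20 kWh

Runtime = 10 h/day × 14 days = 140 h
Energy = 3.03 kW × 140 h = 424.2 kWh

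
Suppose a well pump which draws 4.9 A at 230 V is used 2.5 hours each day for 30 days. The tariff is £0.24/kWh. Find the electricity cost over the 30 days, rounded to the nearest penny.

Power = 4.9 A × 230 V = 1127 W = 1.127 kW
Runtime = 2.5 h/day × 30 days = 75 h
Energy = 1.127 kW × 75 h = 84.525 kWh
Cost = 84.525 kWh × £0.24/kWh = £20.29

£20.29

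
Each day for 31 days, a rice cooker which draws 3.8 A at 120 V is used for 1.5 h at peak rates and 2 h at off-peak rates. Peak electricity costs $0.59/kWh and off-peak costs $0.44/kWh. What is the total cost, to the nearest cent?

Power = 3.8 A × 120 V = 456 W = 0.456 kW
Peak energy = 0.456 kW × 1.5 h × 31 = 21.204 kWh
Off-peak energy = 0.456 kW × 2 h × 31 = 28.272 kWh
Cost = 21.204 × $0.59 + 28.272 × $0.44 = $12.51036 + $12.43968 = $24.95

$24.95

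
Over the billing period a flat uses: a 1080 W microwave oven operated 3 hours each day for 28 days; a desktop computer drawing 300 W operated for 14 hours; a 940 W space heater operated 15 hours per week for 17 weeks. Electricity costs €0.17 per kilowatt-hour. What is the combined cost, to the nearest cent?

€56.89

microwave oven: Runtime = 3 h/day × 28 days = 84 h
microwave oven: 1.08 kW × 84 h = 90.72 kWh
desktop computer: 0.3 kW × 14 h = 4.2 kWh
space heater: Runtime = 15 h/week × 17 weeks = 255 h
space heater: 0.94 kW × 255 h = 239.7 kWh
Total energy = 334.62 kWh
Cost = 334.62 × €0.17 = €56.89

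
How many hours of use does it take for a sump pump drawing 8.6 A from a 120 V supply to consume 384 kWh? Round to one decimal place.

372.1 h

Power = 8.6 A × 120 V = 1032 W = 1.032 kW
Hours = 384 kWh ÷ 1.032 kW = 372.1 h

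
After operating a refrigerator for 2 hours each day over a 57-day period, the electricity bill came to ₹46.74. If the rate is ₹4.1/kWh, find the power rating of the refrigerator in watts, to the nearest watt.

100 W

Energy = ₹46.74 ÷ ₹4.1/kWh = 11.4 kWh
Runtime = 2 h/day × 57 days = 114 h
Power = 11.4 kWh ÷ 114 h = 0.1 kW = 100 W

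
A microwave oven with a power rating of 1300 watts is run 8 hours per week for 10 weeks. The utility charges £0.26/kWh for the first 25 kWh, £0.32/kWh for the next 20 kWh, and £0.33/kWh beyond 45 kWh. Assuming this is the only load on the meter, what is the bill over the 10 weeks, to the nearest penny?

£32.37

Runtime = 8 h/week × 10 weeks = 80 h
Energy = 1.3 kW × 80 h = 104 kWh
Tier 1 (0–25 kWh): 25 × £0.26 = £6.5
Tier 2 (25–45 kWh): 20 × £0.32 = £6.4
Above 45 kWh: 59 × £0.33 = £19.47
Bill = £32.37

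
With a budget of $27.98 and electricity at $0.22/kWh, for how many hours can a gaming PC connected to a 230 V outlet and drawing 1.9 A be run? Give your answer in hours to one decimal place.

Power = 1.9 A × 230 V = 437 W = 0.437 kW
Energy available = $27.98 ÷ $0.22/kWh = 127.1818 kWh
Hours = 127.1818 kWh ÷ 0.437 kW = 291.0 h

291.0 h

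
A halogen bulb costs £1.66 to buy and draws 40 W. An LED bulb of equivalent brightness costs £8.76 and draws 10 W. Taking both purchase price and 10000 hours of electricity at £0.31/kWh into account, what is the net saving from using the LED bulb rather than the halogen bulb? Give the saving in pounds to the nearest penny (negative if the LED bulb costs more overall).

£85.90

halogen bulb: £1.66 + (40/1000) kW × 10000 h × £0.31 = £1.66 + £124 = £125.66
LED bulb: £8.76 + (10/1000) kW × 10000 h × £0.31 = £8.76 + £31 = £39.76
Saving = £125.66 − £39.76 = £85.9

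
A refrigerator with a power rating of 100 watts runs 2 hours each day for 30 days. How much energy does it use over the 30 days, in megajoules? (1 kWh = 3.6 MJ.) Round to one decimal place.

21.6 MJ

Runtime = 2 h/day × 30 days = 60 h
Energy = 0.1 kW × 60 h = 6 kWh
= 6 × 3.6 MJ = 21.6 MJ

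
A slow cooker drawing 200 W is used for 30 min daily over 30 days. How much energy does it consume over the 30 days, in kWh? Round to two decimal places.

Runtime = 30 min × 30 = 900 min = 15 h
Energy = 0.2 kW × 15 h = 3 kWh

3.00 kWh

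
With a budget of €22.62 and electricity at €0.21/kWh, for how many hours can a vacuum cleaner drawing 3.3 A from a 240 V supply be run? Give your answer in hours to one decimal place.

136.0 h

Power = 3.3 A × 240 V = 792 W = 0.792 kW
Energy available = €22.62 ÷ €0.21/kWh = 107.7143 kWh
Hours = 107.7143 kWh ÷ 0.792 kW = 136.0 h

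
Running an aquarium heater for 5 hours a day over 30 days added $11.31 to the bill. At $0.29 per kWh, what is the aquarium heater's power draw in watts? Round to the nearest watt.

Energy = $11.31 ÷ $0.29/kWh = 39 kWh
Runtime = 5 h/day × 30 days = 150 h
Power = 39 kWh ÷ 150 h = 0.26 kW = 260 W

260 W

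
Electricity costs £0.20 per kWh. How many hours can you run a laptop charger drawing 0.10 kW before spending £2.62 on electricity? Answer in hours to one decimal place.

Energy available = £2.62 ÷ £0.20/kWh = 13.1 kWh
Hours = 13.1 kWh ÷ 0.1 kW = 131.0 h

131.0 h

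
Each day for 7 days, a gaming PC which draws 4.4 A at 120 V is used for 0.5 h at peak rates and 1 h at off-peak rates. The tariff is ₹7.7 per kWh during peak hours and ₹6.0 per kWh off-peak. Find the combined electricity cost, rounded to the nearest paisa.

Power = 4.4 A × 120 V = 528 W = 0.528 kW
Peak energy = 0.528 kW × 0.5 h × 7 = 1.848 kWh
Off-peak energy = 0.528 kW × 1 h × 7 = 3.696 kWh
Cost = 1.848 × ₹7.7 + 3.696 × ₹6.0 = ₹14.2296 + ₹22.176 = ₹36.41

₹36.41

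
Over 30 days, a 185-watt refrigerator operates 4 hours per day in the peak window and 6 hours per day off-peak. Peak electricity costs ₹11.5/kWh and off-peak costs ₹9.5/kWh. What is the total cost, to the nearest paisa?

Peak energy = 0.185 kW × 4 h × 30 = 22.2 kWh
Off-peak energy = 0.185 kW × 6 h × 30 = 33.3 kWh
Cost = 22.2 × ₹11.5 + 33.3 × ₹9.5 = ₹255.3 + ₹316.35 = ₹571.65

₹571.65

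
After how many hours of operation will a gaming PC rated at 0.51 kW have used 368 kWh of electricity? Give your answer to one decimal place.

721.6 h

Hours = 368 kWh ÷ 0.51 kW = 721.6 h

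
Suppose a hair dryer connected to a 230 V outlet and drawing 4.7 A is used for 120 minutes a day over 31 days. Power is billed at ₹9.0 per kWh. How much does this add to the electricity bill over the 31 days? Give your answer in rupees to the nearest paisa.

₹603.20

Power = 4.7 A × 230 V = 1081 W = 1.081 kW
Runtime = 120 min × 31 = 3720 min = 62 h
Energy = 1.081 kW × 62 h = 67.022 kWh
Cost = 67.022 kWh × ₹9.0/kWh = ₹603.20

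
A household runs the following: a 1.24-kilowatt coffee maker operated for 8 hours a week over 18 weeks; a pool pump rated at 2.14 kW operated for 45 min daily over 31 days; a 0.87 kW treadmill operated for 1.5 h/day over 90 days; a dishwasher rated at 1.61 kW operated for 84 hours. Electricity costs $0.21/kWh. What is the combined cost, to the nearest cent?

coffee maker: Runtime = 8 h/week × 18 weeks = 144 h
coffee maker: 1.24 kW × 144 h = 178.56 kWh
pool pump: Runtime = 45 min × 31 = 1395 min = 23.25 h
pool pump: 2.14 kW × 23.25 h = 49.755 kWh
treadmill: Runtime = 1.5 h/day × 90 days = 135 h
treadmill: 0.87 kW × 135 h = 117.45 kWh
dishwasher: 1.61 kW × 84 h = 135.24 kWh
Total energy = 481.005 kWh
Cost = 481.005 × $0.21 = $101.01

$101.01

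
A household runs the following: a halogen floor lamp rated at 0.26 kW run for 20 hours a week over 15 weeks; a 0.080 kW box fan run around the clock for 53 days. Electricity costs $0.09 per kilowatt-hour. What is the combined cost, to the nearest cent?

halogen floor lamp: Runtime = 20 h/week × 15 weeks = 300 h
halogen floor lamp: 0.26 kW × 300 h = 78 kWh
box fan: Runtime = 24 h × 53 = 1272 h
box fan: 0.08 kW × 1272 h = 101.76 kWh
Total energy = 179.76 kWh
Cost = 179.76 × $0.09 = $16.18

$16.18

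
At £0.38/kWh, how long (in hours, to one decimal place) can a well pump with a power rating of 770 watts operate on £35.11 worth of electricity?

Energy available = £35.11 ÷ £0.38/kWh = 92.3947 kWh
Hours = 92.3947 kWh ÷ 0.77 kW = 120.0 h

120.0 h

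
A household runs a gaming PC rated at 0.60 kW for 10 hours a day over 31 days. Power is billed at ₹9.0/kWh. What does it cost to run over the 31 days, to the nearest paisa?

₹1674.00

Runtime = 10 h/day × 31 days = 310 h
Energy = 0.6 kW × 310 h = 186 kWh
Cost = 186 kWh × ₹9.0/kWh = ₹1674.00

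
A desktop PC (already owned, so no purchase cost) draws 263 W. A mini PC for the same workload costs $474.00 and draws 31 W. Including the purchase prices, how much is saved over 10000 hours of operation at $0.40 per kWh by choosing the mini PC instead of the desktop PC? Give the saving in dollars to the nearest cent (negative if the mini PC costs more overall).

desktop PC: $0.00 + (263/1000) kW × 10000 h × $0.40 = $0.00 + $1052 = $1052
mini PC: $474.00 + (31/1000) kW × 10000 h × $0.40 = $474.00 + $124 = $598
Saving = $1052 − $598 = $454

$454.00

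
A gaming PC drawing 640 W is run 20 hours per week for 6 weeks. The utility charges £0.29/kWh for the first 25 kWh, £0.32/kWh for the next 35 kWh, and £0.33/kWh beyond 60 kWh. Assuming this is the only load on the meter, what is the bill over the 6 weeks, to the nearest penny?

£23.99

Runtime = 20 h/week × 6 weeks = 120 h
Energy = 0.64 kW × 120 h = 76.8 kWh
Tier 1 (0–25 kWh): 25 × £0.29 = £7.25
Tier 2 (25–60 kWh): 35 × £0.32 = £11.2
Above 60 kWh: 16.8 × £0.33 = £5.544
Bill = £23.99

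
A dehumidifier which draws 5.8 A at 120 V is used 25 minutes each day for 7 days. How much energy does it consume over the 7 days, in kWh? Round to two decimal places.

Power = 5.8 A × 120 V = 696 W = 0.696 kW
Runtime = 25 min × 7 = 175 min = 2.916666… h
Energy = 0.696 kW × 2.916666… h = 2.03 kWh

2.03 kWh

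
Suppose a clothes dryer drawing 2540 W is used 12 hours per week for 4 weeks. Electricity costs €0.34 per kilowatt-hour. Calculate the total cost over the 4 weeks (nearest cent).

€41.45

Runtime = 12 h/week × 4 weeks = 48 h
Energy = 2.54 kW × 48 h = 121.92 kWh
Cost = 121.92 kWh × €0.34/kWh = €41.45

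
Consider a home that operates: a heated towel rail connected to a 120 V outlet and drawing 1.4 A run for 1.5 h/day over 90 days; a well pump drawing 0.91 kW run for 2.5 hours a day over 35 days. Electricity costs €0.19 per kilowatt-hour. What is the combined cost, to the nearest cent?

€19.44

heated towel rail: Power = 1.4 A × 120 V = 168 W = 0.168 kW
heated towel rail: Runtime = 1.5 h/day × 90 days = 135 h
heated towel rail: 0.168 kW × 135 h = 22.68 kWh
well pump: Runtime = 2.5 h/day × 35 days = 87.5 h
well pump: 0.91 kW × 87.5 h = 79.625 kWh
Total energy = 102.305 kWh
Cost = 102.305 × €0.19 = €19.44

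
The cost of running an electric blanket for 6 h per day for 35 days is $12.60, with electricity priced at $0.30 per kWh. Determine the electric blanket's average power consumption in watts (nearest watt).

200 W

Energy = $12.60 ÷ $0.30/kWh = 42 kWh
Runtime = 6 h/day × 35 days = 210 h
Power = 42 kWh ÷ 210 h = 0.2 kW = 200 W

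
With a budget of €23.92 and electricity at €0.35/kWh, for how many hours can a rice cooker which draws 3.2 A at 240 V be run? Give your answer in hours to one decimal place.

Power = 3.2 A × 240 V = 768 W = 0.768 kW
Energy available = €23.92 ÷ €0.35/kWh = 68.3429 kWh
Hours = 68.3429 kWh ÷ 0.768 kW = 89.0 h

89.0 h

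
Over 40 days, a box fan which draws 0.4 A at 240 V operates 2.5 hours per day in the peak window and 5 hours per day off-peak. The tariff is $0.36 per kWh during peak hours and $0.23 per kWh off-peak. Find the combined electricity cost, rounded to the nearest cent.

Power = 0.4 A × 240 V = 96 W = 0.096 kW
Peak energy = 0.096 kW × 2.5 h × 40 = 9.6 kWh
Off-peak energy = 0.096 kW × 5 h × 40 = 19.2 kWh
Cost = 9.6 × $0.36 + 19.2 × $0.23 = $3.456 + $4.416 = $7.87

$7.87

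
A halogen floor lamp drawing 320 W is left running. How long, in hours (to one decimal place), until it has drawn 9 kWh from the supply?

28.1 h

Hours = 9 kWh ÷ 0.32 kW = 28.1 h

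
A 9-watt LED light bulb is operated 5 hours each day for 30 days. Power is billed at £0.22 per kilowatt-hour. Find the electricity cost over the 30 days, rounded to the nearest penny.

£0.30

Runtime = 5 h/day × 30 days = 150 h
Energy = 0.009 kW × 150 h = 1.35 kWh
Cost = 1.35 kWh × £0.22/kWh = £0.30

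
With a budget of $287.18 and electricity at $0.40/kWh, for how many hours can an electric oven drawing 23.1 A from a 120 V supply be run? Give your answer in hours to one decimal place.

Power = 23.1 A × 120 V = 2772 W = 2.772 kW
Energy available = $287.18 ÷ $0.40/kWh = 717.95 kWh
Hours = 717.95 kWh ÷ 2.772 kW = 259.0 h

259.0 h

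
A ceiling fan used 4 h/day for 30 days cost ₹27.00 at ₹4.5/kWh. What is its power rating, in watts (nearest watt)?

Energy = ₹27.00 ÷ ₹4.5/kWh = 6 kWh
Runtime = 4 h/day × 30 days = 120 h
Power = 6 kWh ÷ 120 h = 0.05 kW = 50 W

50 W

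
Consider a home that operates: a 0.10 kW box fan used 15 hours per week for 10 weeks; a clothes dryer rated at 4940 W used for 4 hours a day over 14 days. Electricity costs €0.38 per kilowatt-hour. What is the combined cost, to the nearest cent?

box fan: Runtime = 15 h/week × 10 weeks = 150 h
box fan: 0.1 kW × 150 h = 15 kWh
clothes dryer: Runtime = 4 h/day × 14 days = 56 h
clothes dryer: 4.94 kW × 56 h = 276.64 kWh
Total energy = 291.64 kWh
Cost = 291.64 × €0.38 = €110.82

€110.82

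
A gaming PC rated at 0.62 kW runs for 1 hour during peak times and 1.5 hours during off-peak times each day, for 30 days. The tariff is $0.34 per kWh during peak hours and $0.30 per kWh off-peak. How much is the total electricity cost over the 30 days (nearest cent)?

$14.69

Peak energy = 0.62 kW × 1 h × 30 = 18.6 kWh
Off-peak energy = 0.62 kW × 1.5 h × 30 = 27.9 kWh
Cost = 18.6 × $0.34 + 27.9 × $0.30 = $6.324 + $8.37 = $14.69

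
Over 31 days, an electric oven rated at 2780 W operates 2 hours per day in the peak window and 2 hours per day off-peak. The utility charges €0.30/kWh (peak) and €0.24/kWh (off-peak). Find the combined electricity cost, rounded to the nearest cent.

€93.07

Peak energy = 2.78 kW × 2 h × 31 = 172.36 kWh
Off-peak energy = 2.78 kW × 2 h × 31 = 172.36 kWh
Cost = 172.36 × €0.30 + 172.36 × €0.24 = €51.708 + €41.3664 = €93.07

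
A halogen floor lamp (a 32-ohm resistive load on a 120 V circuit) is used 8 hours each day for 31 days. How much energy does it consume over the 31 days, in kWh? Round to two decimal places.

111.60 kWh

Power = V²/R = 120²/32 = 450 W = 0.45 kW
Runtime = 8 h/day × 31 days = 248 h
Energy = 0.45 kW × 248 h = 111.6 kWh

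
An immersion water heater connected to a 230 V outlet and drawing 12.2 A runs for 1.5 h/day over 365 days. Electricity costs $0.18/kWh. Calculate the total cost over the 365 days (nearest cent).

Power = 12.2 A × 230 V = 2806 W = 2.806 kW
Runtime = 1.5 h/day × 365 days = 547.5 h
Energy = 2.806 kW × 547.5 h = 1536.285 kWh
Cost = 1536.285 kWh × $0.18/kWh = $276.53

$276.53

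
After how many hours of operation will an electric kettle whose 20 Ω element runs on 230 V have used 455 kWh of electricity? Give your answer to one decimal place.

Power = V²/R = 230²/20 = 2645 W = 2.645 kW
Hours = 455 kWh ÷ 2.645 kW = 172.0 h

172.0 h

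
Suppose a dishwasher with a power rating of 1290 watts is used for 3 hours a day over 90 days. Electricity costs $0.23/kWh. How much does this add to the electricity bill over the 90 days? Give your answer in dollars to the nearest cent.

Runtime = 3 h/day × 90 days = 270 h
Energy = 1.29 kW × 270 h = 348.3 kWh
Cost = 348.3 kWh × $0.23/kWh = $80.11

$80.11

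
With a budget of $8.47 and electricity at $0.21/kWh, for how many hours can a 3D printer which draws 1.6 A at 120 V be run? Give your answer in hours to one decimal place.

210.1 h

Power = 1.6 A × 120 V = 192 W = 0.192 kW
Energy available = $8.47 ÷ $0.21/kWh = 40.3333 kWh
Hours = 40.3333 kWh ÷ 0.192 kW = 210.1 h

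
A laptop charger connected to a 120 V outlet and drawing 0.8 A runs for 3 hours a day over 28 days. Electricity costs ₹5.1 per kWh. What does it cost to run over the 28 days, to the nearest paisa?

Power = 0.8 A × 120 V = 96 W = 0.096 kW
Runtime = 3 h/day × 28 days = 84 h
Energy = 0.096 kW × 84 h = 8.064 kWh
Cost = 8.064 kWh × ₹5.1/kWh = ₹41.13

₹41.13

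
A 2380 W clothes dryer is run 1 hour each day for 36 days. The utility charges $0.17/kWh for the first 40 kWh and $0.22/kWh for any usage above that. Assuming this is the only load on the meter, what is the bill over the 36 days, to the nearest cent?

Runtime = 1 h/day × 36 days = 36 h
Energy = 2.38 kW × 36 h = 85.68 kWh
Tier 1 (0–40 kWh): 40 × $0.17 = $6.8
Above 40 kWh: 45.68 × $0.22 = $10.0496
Bill = $16.85

$16.85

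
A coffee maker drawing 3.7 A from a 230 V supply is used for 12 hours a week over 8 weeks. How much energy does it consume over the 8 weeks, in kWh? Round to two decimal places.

81.70 kWh

Power = 3.7 A × 230 V = 851 W = 0.851 kW
Runtime = 12 h/week × 8 weeks = 96 h
Energy = 0.851 kW × 96 h = 81.696 kWh ≈ 81.70 kWh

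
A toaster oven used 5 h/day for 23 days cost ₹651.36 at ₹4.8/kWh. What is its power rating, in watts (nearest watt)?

Energy = ₹651.36 ÷ ₹4.8/kWh = 135.7 kWh
Runtime = 5 h/day × 23 days = 115 h
Power = 135.7 kWh ÷ 115 h = 1.18 kW = 1180 W

1180 W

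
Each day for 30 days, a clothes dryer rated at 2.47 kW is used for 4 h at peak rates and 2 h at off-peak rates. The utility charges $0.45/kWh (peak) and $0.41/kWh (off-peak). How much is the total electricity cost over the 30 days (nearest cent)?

$194.14

Peak energy = 2.47 kW × 4 h × 30 = 296.4 kWh
Off-peak energy = 2.47 kW × 2 h × 30 = 148.2 kWh
Cost = 296.4 × $0.45 + 148.2 × $0.41 = $133.38 + $60.762 = $194.14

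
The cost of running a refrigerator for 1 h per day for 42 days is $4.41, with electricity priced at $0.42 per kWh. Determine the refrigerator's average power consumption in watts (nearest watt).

Energy = $4.41 ÷ $0.42/kWh = 10.5 kWh
Runtime = 1 h/day × 42 days = 42 h
Power = 10.5 kWh ÷ 42 h = 0.25 kW = 250 W

250 W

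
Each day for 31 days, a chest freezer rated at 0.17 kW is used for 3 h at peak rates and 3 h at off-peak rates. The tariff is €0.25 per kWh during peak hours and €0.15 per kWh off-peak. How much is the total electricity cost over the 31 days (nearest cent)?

€6.32

Peak energy = 0.17 kW × 3 h × 31 = 15.81 kWh
Off-peak energy = 0.17 kW × 3 h × 31 = 15.81 kWh
Cost = 15.81 × €0.25 + 15.81 × €0.15 = €3.9525 + €2.3715 = €6.32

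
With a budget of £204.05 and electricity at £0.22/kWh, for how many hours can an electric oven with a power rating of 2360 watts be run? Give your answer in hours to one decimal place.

393.0 h

Energy available = £204.05 ÷ £0.22/kWh = 927.5 kWh
Hours = 927.5 kWh ÷ 2.36 kW = 393.0 h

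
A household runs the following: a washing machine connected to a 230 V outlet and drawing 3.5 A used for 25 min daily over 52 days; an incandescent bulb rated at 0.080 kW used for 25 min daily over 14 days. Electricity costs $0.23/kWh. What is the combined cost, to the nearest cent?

washing machine: Power = 3.5 A × 230 V = 805 W = 0.805 kW
washing machine: Runtime = 25 min × 52 = 1300 min = 21.666666… h
washing machine: 0.805 kW × 21.666666… h = 17.441666… kWh
incandescent bulb: Runtime = 25 min × 14 = 350 min = 5.833333… h
incandescent bulb: 0.08 kW × 5.833333… h = 0.466666… kWh
Total energy = 17.908333… kWh
Cost = 17.908333… × $0.23 = $4.12

$4.12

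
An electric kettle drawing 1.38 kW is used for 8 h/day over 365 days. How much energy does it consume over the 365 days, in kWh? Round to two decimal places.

4029.60 kWh

Runtime = 8 h/day × 365 days = 2920 h
Energy = 1.38 kW × 2920 h = 4029.6 kWh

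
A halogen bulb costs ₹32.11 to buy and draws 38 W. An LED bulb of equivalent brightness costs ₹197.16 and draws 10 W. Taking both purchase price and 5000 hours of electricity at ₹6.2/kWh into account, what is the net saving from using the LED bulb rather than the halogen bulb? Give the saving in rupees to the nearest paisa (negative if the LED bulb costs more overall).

halogen bulb: ₹32.11 + (38/1000) kW × 5000 h × ₹6.2 = ₹32.11 + ₹1178 = ₹1210.11
LED bulb: ₹197.16 + (10/1000) kW × 5000 h × ₹6.2 = ₹197.16 + ₹310 = ₹507.16
Saving = ₹1210.11 − ₹507.16 = ₹702.95

₹702.95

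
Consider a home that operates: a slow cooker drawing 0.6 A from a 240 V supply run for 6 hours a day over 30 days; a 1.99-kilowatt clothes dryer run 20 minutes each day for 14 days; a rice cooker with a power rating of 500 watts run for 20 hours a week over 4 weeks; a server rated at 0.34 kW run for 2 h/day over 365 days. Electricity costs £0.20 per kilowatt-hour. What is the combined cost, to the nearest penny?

slow cooker: Power = 0.6 A × 240 V = 144 W = 0.144 kW
slow cooker: Runtime = 6 h/day × 30 days = 180 h
slow cooker: 0.144 kW × 180 h = 25.92 kWh
clothes dryer: Runtime = 20 min × 14 = 280 min = 4.666666… h
clothes dryer: 1.99 kW × 4.666666… h = 9.286666… kWh
rice cooker: Runtime = 20 h/week × 4 weeks = 80 h
rice cooker: 0.5 kW × 80 h = 40 kWh
server: Runtime = 2 h/day × 365 days = 730 h
server: 0.34 kW × 730 h = 248.2 kWh
Total energy = 323.406666… kWh
Cost = 323.406666… × £0.20 = £64.68

£64.68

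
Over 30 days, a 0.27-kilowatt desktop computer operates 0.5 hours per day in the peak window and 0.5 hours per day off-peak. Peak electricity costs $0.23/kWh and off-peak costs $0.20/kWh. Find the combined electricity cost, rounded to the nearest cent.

Peak energy = 0.27 kW × 0.5 h × 30 = 4.05 kWh
Off-peak energy = 0.27 kW × 0.5 h × 30 = 4.05 kWh
Cost = 4.05 × $0.23 + 4.05 × $0.20 = $0.9315 + $0.81 = $1.74

$1.74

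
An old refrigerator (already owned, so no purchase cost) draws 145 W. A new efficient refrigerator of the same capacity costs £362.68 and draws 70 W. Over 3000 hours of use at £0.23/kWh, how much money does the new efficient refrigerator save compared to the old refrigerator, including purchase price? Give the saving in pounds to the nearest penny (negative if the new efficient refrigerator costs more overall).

old refrigerator: £0.00 + (145/1000) kW × 3000 h × £0.23 = £0.00 + £100.05 = £100.05
new efficient refrigerator: £362.68 + (70/1000) kW × 3000 h × £0.23 = £362.68 + £48.3 = £410.98
Saving = £100.05 − £410.98 = −£310.93

-£310.93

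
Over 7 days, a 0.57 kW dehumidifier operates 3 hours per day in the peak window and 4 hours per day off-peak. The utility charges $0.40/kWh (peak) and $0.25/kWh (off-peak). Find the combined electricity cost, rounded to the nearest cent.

Peak energy = 0.57 kW × 3 h × 7 = 11.97 kWh
Off-peak energy = 0.57 kW × 4 h × 7 = 15.96 kWh
Cost = 11.97 × $0.40 + 15.96 × $0.25 = $4.788 + $3.99 = $8.78

$8.78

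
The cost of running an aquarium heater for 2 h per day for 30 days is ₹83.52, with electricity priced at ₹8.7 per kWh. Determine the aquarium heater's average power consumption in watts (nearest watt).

160 W

Energy = ₹83.52 ÷ ₹8.7/kWh = 9.6 kWh
Runtime = 2 h/day × 30 days = 60 h
Power = 9.6 kWh ÷ 60 h = 0.16 kW = 160 W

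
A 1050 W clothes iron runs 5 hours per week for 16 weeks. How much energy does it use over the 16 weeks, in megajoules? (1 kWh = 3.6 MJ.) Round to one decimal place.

Runtime = 5 h/week × 16 weeks = 80 h
Energy = 1.05 kW × 80 h = 84 kWh
= 84 × 3.6 MJ = 302.4 MJ

302.4 MJ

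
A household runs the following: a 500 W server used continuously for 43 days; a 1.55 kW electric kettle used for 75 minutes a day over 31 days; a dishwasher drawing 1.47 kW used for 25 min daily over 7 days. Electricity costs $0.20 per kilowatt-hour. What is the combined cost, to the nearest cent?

server: Runtime = 24 h × 43 = 1032 h
server: 0.5 kW × 1032 h = 516 kWh
electric kettle: Runtime = 75 min × 31 = 2325 min = 38.75 h
electric kettle: 1.55 kW × 38.75 h = 60.0625 kWh
dishwasher: Runtime = 25 min × 7 = 175 min = 2.916666… h
dishwasher: 1.47 kW × 2.916666… h = 4.2875 kWh
Total energy = 580.35 kWh
Cost = 580.35 × $0.20 = $116.07

$116.07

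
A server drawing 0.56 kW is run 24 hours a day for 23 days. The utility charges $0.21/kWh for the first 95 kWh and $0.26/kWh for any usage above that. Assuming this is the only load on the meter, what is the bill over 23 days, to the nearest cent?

Runtime = 24 h × 23 = 552 h
Energy = 0.56 kW × 552 h = 309.12 kWh
Tier 1 (0–95 kWh): 95 × $0.21 = $19.95
Above 95 kWh: 214.12 × $0.26 = $55.6712
Bill = $75.62

$75.62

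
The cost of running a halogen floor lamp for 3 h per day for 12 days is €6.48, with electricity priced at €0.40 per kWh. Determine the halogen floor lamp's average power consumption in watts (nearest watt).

450 W

Energy = €6.48 ÷ €0.40/kWh = 16.2 kWh
Runtime = 3 h/day × 12 days = 36 h
Power = 16.2 kWh ÷ 36 h = 0.45 kW = 450 W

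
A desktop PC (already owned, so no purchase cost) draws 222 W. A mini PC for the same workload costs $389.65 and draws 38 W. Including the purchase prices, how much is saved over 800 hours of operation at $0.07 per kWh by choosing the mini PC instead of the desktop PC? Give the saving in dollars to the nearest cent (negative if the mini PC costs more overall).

desktop PC: $0.00 + (222/1000) kW × 800 h × $0.07 = $0.00 + $12.432 = $12.432
mini PC: $389.65 + (38/1000) kW × 800 h × $0.07 = $389.65 + $2.128 = $391.778
Saving = $12.432 − $391.778 = −$379.346 → -$379.35

-$379.35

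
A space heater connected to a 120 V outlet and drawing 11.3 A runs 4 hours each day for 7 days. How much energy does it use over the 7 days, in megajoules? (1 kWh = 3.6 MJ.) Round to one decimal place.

Power = 11.3 A × 120 V = 1356 W = 1.356 kW
Runtime = 4 h/day × 7 days = 28 h
Energy = 1.356 kW × 28 h = 37.968 kWh
= 37.968 × 3.6 MJ = 136.7 MJ

136.7 MJ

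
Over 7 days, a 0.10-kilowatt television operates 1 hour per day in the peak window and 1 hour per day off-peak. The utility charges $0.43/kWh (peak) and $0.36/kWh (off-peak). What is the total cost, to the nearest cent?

Peak energy = 0.1 kW × 1 h × 7 = 0.7 kWh
Off-peak energy = 0.1 kW × 1 h × 7 = 0.7 kWh
Cost = 0.7 × $0.43 + 0.7 × $0.36 = $0.301 + $0.252 = $0.55

$0.55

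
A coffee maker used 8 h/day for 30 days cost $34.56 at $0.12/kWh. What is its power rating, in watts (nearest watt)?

1200 W

Energy = $34.56 ÷ $0.12/kWh = 288 kWh
Runtime = 8 h/day × 30 days = 240 h
Power = 288 kWh ÷ 240 h = 1.2 kW = 1200 W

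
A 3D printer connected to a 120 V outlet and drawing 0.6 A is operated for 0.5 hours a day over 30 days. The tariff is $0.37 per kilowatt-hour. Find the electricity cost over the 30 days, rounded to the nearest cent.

Power = 0.6 A × 120 V = 72 W = 0.072 kW
Runtime = 0.5 h/day × 30 days = 15 h
Energy = 0.072 kW × 15 h = 1.08 kWh
Cost = 1.08 kWh × $0.37/kWh = $0.40

$0.40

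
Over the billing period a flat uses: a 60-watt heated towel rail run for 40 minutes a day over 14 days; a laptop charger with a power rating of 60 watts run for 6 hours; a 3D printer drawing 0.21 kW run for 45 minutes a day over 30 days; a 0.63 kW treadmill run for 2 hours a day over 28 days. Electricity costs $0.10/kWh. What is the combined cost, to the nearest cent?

$4.09

heated towel rail: Runtime = 40 min × 14 = 560 min = 9.333333… h
heated towel rail: 0.06 kW × 9.333333… h = 0.56 kWh
laptop charger: 0.06 kW × 6 h = 0.36 kWh
3D printer: Runtime = 45 min × 30 = 1350 min = 22.5 h
3D printer: 0.21 kW × 22.5 h = 4.725 kWh
treadmill: Runtime = 2 h/day × 28 days = 56 h
treadmill: 0.63 kW × 56 h = 35.28 kWh
Total energy = 40.925 kWh
Cost = 40.925 × $0.10 = $4.09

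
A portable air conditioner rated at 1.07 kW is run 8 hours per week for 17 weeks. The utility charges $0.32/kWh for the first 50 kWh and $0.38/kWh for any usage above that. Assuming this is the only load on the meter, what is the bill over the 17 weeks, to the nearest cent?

Runtime = 8 h/week × 17 weeks = 136 h
Energy = 1.07 kW × 136 h = 145.52 kWh
Tier 1 (0–50 kWh): 50 × $0.32 = $16
Above 50 kWh: 95.52 × $0.38 = $36.2976
Bill = $52.30

$52.30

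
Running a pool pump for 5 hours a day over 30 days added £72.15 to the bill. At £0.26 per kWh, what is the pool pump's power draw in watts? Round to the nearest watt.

1850 W

Energy = £72.15 ÷ £0.26/kWh = 277.5 kWh
Runtime = 5 h/day × 30 days = 150 h
Power = 277.5 kWh ÷ 150 h = 1.85 kW = 1850 W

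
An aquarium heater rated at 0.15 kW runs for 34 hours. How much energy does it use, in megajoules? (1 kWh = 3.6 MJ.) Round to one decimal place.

18.4 MJ

Energy = 0.15 kW × 34 h = 5.1 kWh
= 5.1 × 3.6 MJ = 18.4 MJ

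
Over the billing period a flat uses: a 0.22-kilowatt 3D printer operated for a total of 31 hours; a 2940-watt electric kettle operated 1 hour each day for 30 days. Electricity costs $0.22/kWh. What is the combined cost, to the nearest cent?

3D printer: 0.22 kW × 31 h = 6.82 kWh
electric kettle: Runtime = 1 h/day × 30 days = 30 h
electric kettle: 2.94 kW × 30 h = 88.2 kWh
Total energy = 95.02 kWh
Cost = 95.02 × $0.22 = $20.90

$20.90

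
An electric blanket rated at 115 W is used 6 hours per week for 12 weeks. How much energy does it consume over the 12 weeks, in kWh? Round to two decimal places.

Runtime = 6 h/week × 12 weeks = 72 h
Energy = 0.115 kW × 72 h = 8.28 kWh

8.28 kWh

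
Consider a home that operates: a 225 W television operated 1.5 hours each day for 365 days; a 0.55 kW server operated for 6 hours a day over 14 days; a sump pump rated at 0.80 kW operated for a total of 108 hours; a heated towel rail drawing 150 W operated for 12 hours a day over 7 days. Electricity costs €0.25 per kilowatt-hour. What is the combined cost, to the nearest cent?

television: Runtime = 1.5 h/day × 365 days = 547.5 h
television: 0.225 kW × 547.5 h = 123.1875 kWh
server: Runtime = 6 h/day × 14 days = 84 h
server: 0.55 kW × 84 h = 46.2 kWh
sump pump: 0.8 kW × 108 h = 86.4 kWh
heated towel rail: Runtime = 12 h/day × 7 days = 84 h
heated towel rail: 0.15 kW × 84 h = 12.6 kWh
Total energy = 268.3875 kWh
Cost = 268.3875 × €0.25 = €67.10

€67.10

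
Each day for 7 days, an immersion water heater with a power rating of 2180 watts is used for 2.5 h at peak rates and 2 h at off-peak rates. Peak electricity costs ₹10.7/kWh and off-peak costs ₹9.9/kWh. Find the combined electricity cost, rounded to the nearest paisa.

Peak energy = 2.18 kW × 2.5 h × 7 = 38.15 kWh
Off-peak energy = 2.18 kW × 2 h × 7 = 30.52 kWh
Cost = 38.15 × ₹10.7 + 30.52 × ₹9.9 = ₹408.205 + ₹302.148 = ₹710.35

₹710.35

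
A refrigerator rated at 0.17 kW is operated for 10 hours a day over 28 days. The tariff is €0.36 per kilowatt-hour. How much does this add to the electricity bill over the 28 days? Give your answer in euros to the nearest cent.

€17.14

Runtime = 10 h/day × 28 days = 280 h
Energy = 0.17 kW × 280 h = 47.6 kWh
Cost = 47.6 kWh × €0.36/kWh = €17.14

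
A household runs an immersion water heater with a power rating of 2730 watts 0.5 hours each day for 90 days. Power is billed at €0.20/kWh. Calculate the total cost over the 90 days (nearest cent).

€24.57

Runtime = 0.5 h/day × 90 days = 45 h
Energy = 2.73 kW × 45 h = 122.85 kWh
Cost = 122.85 kWh × €0.20/kWh = €24.57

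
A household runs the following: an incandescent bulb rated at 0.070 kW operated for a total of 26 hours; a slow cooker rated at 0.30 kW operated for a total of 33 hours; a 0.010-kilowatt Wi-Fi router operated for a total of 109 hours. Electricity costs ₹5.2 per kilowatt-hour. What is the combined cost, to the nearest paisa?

₹66.61

incandescent bulb: 0.07 kW × 26 h = 1.82 kWh
slow cooker: 0.3 kW × 33 h = 9.9 kWh
Wi-Fi router: 0.01 kW × 109 h = 1.09 kWh
Total energy = 12.81 kWh
Cost = 12.81 × ₹5.2 = ₹66.61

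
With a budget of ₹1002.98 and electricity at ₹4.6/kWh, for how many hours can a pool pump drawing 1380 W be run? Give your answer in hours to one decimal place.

158.0 h

Energy available = ₹1002.98 ÷ ₹4.6/kWh = 218.0391 kWh
Hours = 218.0391 kWh ÷ 1.38 kW = 158.0 h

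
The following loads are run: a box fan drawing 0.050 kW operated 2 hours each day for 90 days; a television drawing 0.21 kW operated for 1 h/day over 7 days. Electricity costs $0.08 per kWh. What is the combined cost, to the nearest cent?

$0.84

box fan: Runtime = 2 h/day × 90 days = 180 h
box fan: 0.05 kW × 180 h = 9 kWh
television: Runtime = 1 h/day × 7 days = 7 h
television: 0.21 kW × 7 h = 1.47 kWh
Total energy = 10.47 kWh
Cost = 10.47 × $0.08 = $0.84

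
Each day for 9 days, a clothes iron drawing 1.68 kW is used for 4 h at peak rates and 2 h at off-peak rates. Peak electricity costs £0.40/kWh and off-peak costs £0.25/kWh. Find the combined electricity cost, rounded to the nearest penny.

£31.75

Peak energy = 1.68 kW × 4 h × 9 = 60.48 kWh
Off-peak energy = 1.68 kW × 2 h × 9 = 30.24 kWh
Cost = 60.48 × £0.40 + 30.24 × £0.25 = £24.192 + £7.56 = £31.75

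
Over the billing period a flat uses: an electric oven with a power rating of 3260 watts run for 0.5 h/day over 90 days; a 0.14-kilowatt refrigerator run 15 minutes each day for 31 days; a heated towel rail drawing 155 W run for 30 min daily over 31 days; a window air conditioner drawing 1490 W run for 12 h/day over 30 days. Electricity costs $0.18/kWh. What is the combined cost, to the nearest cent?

$123.59

electric oven: Runtime = 0.5 h/day × 90 days = 45 h
electric oven: 3.26 kW × 45 h = 146.7 kWh
refrigerator: Runtime = 15 min × 31 = 465 min = 7.75 h
refrigerator: 0.14 kW × 7.75 h = 1.085 kWh
heated towel rail: Runtime = 30 min × 31 = 930 min = 15.5 h
heated towel rail: 0.155 kW × 15.5 h = 2.4025 kWh
window air conditioner: Runtime = 12 h/day × 30 days = 360 h
window air conditioner: 1.49 kW × 360 h = 536.4 kWh
Total energy = 686.5875 kWh
Cost = 686.5875 × $0.18 = $123.59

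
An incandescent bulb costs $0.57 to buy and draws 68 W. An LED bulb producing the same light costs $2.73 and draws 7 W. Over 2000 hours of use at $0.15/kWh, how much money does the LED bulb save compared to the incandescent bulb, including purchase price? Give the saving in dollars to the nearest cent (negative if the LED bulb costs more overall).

incandescent bulb: $0.57 + (68/1000) kW × 2000 h × $0.15 = $0.57 + $20.4 = $20.97
LED bulb: $2.73 + (7/1000) kW × 2000 h × $0.15 = $2.73 + $2.1 = $4.83
Saving = $20.97 − $4.83 = $16.14

$16.14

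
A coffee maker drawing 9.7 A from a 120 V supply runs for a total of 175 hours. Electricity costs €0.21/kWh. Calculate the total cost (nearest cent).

Power = 9.7 A × 120 V = 1164 W = 1.164 kW
Energy = 1.164 kW × 175 h = 203.7 kWh
Cost = 203.7 kWh × €0.21/kWh = €42.78

€42.78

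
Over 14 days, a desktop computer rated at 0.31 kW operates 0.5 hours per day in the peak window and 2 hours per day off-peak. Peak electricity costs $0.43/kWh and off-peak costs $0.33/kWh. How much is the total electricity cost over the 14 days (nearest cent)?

$3.80

Peak energy = 0.31 kW × 0.5 h × 14 = 2.17 kWh
Off-peak energy = 0.31 kW × 2 h × 14 = 8.68 kWh
Cost = 2.17 × $0.43 + 8.68 × $0.33 = $0.9331 + $2.8644 = $3.80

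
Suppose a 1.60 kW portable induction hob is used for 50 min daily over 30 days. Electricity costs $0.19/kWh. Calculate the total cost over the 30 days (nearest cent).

$7.60

Runtime = 50 min × 30 = 1500 min = 25 h
Energy = 1.6 kW × 25 h = 40 kWh
Cost = 40 kWh × $0.19/kWh = $7.60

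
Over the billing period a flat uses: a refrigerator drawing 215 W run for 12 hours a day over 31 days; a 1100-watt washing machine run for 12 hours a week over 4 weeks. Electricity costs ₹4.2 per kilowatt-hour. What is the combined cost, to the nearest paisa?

₹557.68

refrigerator: Runtime = 12 h/day × 31 days = 372 h
refrigerator: 0.215 kW × 372 h = 79.98 kWh
washing machine: Runtime = 12 h/week × 4 weeks = 48 h
washing machine: 1.1 kW × 48 h = 52.8 kWh
Total energy = 132.78 kWh
Cost = 132.78 × ₹4.2 = ₹557.68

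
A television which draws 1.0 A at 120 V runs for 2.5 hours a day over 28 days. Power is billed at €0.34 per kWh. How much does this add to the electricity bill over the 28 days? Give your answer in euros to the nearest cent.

€2.86

Power = 1.0 A × 120 V = 120 W = 0.12 kW
Runtime = 2.5 h/day × 28 days = 70 h
Energy = 0.12 kW × 70 h = 8.4 kWh
Cost = 8.4 kWh × €0.34/kWh = €2.86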